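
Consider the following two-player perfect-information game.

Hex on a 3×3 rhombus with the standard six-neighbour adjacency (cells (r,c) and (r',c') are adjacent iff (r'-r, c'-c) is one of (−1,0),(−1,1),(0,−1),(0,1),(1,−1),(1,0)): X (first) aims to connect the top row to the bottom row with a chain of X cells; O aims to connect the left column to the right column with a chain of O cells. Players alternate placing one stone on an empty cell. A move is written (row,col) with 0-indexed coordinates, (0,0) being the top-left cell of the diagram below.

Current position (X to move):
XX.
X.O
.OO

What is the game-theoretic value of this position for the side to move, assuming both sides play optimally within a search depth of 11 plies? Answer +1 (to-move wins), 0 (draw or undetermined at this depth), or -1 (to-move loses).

value(XX./X.O/.OO, X) = +1

[XX./X.O/.OO] X move#1: (0,2):-1/XXX/X.O/.OO, (1,1):-1/XX./XXO/.OO, (2,0):+1/XX./X.O/XOO*
[XX./X.O/XOO] end (terminal -1, O#2); searched XX./X.O/.OO to 11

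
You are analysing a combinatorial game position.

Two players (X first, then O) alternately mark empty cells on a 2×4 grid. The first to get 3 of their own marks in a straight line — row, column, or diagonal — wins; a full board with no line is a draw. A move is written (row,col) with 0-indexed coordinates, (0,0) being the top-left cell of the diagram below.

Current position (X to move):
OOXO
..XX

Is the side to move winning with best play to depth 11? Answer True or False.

p1 X@[OOXO/..XX]: (1,0)[OOXO/X.XX]+0 (1,1)[OOXO/.XXX]+1*
p2 O@[OOXO/.XXX] terminal -1; root [OOXO/..XX] d11

X winning at [OOXO/..XX]: True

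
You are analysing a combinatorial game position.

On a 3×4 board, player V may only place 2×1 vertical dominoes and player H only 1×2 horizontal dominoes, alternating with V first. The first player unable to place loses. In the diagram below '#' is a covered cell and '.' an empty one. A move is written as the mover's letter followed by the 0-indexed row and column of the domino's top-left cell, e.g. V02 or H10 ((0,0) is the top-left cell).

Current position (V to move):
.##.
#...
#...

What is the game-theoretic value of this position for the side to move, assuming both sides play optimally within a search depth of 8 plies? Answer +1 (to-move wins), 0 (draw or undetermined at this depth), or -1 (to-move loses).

value(.##./#.../#..., V) = +1

p1 V@[.##./#.../#...]: V03[.###/#..#/#...]-1 V11[.##./##../##..]-1 V12[.##./#.#./#.#.]+1* V13[.##./#..#/#..#]-1
p2 H@[.##./#.#./#.#.] terminal -1; root [.##./#.../#...] d8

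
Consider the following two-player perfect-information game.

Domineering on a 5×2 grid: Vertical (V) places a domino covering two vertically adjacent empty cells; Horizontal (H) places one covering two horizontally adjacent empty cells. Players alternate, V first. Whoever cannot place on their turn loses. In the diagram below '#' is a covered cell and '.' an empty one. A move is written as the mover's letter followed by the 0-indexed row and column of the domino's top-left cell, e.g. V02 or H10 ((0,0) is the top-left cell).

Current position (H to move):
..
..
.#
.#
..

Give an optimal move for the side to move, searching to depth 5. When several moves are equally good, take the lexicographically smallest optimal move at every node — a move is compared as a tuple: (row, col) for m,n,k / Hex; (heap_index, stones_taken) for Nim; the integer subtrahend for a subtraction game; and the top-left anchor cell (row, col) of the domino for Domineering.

ply 1, H at ../../.#/.#/.. | H00=+1→##/../.#/.#/..*; H10=+1→../##/.#/.#/..; H40=-1→../../.#/.#/##
ply 2, V at ##/../.#/.#/.. | V10=-1→##/#./##/.#/..*; V20=-1→##/../##/##/..; V30=-1→##/../.#/##/#.
ply 3, H at ##/#./##/.#/.. | H40=+1→##/#./##/.#/##*
ply 4: ##/#./##/.#/## is terminal -1 (V); from ../../.#/.#/.. depth 5

H's best at [../../.#/.#/..]: H00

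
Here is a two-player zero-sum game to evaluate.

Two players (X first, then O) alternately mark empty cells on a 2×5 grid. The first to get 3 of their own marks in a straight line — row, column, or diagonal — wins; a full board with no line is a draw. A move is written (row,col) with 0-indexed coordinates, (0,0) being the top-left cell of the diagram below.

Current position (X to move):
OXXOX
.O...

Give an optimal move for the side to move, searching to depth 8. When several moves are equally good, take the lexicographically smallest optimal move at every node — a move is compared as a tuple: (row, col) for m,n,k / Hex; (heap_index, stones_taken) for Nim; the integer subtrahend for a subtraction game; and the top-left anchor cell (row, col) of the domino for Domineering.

p1 X@[OXXOX/.O...]: (1,0)[OXXOX/XO...]+0* (1,2)[OXXOX/.OX..]+0 (1,3)[OXXOX/.O.X.]+0 (1,4)[OXXOX/.O..X]-1
p2 O@[OXXOX/XO...]: (1,2)[OXXOX/XOO..]+0* (1,3)[OXXOX/XO.O.]+0 (1,4)[OXXOX/XO..O]+0
p3 X@[OXXOX/XOO..]: (1,3)[OXXOX/XOOX.]+0* (1,4)[OXXOX/XOO.X]-1
p4 O@[OXXOX/XOOX.]: (1,4)[OXXOX/XOOXO]+0*
p5 X@[OXXOX/XOOXO] terminal +0; root [OXXOX/.O...] d8

X's best at [OXXOX/.O...]: (1,0)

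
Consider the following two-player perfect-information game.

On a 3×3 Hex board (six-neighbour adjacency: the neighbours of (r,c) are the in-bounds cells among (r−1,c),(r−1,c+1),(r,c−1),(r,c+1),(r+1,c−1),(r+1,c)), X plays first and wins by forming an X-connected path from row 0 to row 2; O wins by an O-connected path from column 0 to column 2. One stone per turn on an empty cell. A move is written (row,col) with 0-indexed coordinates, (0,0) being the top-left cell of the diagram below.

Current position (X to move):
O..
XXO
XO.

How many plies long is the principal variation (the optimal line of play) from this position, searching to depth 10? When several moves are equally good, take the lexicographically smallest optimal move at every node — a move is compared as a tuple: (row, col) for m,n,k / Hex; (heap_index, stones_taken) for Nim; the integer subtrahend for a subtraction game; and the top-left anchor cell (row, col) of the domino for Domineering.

PV length from [O../XXO/XO.]: 1 ply

p1 X@[O../XXO/XO.]: (0,1)[OX./XXO/XO.]+1* (0,2)[O.X/XXO/XO.]+1 (2,2)[O../XXO/XOX]+1
p2 O@[OX./XXO/XO.] terminal -1; root [O../XXO/XO.] d10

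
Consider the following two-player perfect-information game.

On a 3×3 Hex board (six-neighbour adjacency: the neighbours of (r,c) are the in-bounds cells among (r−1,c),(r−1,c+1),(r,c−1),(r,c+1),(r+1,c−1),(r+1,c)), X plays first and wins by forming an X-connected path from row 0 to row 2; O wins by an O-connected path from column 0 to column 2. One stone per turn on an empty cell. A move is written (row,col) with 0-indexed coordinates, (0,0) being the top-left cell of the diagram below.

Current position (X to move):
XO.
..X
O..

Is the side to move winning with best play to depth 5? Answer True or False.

X winning at [XO./..X/O..]: True

p1 X@[XO./..X/O..]: (0,2)[XOX/..X/O..]+1* (1,0)[XO./X.X/O..]+1 (1,1)[XO./.XX/O..]+1 (2,1)[XO./..X/OX.]-1 (2,2)[XO./..X/O.X]-1
p2 O@[XOX/..X/O..]: (1,0)[XOX/O.X/O..]-1* (1,1)[XOX/.OX/O..]-1 (2,1)[XOX/..X/OO.]-1 (2,2)[XOX/..X/O.O]-1
p3 X@[XOX/O.X/O..]: (1,1)[XOX/OXX/O..]+1* (2,1)[XOX/O.X/OX.]+1 (2,2)[XOX/O.X/O.X]+1
p4 O@[XOX/OXX/O..]: (2,1)[XOX/OXX/OO.]-1* (2,2)[XOX/OXX/O.O]-1
p5 X@[XOX/OXX/OO.]: (2,2)[XOX/OXX/OOX]+1*
p6 O@[XOX/OXX/OOX] terminal -1; root [XO./..X/O..] d5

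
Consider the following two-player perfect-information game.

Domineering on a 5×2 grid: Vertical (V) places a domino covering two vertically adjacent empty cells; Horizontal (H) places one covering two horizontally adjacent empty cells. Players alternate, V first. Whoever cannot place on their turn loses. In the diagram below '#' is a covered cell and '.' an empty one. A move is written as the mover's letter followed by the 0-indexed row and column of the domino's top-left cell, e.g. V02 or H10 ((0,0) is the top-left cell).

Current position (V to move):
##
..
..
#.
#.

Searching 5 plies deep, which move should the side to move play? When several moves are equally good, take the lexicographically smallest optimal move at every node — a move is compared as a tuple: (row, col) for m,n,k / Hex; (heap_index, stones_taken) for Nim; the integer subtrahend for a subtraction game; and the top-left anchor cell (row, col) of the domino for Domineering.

[##/../../#./#.] V move#1: V10:+1/##/#./#./#./#.*, V11:+1/##/.#/.#/#./#., V21:-1/##/../.#/##/#., V31:-1/##/../../##/##
[##/#./#./#./#.] end (terminal -1, H#2); searched ##/../../#./#. to 5

V's best at [##/../../#./#.]: V10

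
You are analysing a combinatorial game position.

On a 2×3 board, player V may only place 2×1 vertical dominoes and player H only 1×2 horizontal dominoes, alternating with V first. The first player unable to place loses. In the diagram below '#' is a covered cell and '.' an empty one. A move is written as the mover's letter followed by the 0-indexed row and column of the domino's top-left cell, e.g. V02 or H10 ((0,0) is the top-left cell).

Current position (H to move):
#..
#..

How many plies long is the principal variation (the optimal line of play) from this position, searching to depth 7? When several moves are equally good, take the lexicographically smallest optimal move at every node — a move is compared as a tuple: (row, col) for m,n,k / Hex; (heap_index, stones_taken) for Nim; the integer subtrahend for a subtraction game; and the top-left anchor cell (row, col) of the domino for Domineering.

p1 H@[#../#..]: H01[###/#..]+1* H11[#../###]+1
p2 V@[###/#..] terminal -1; root [#../#..] d7

PV length from [#../#..]: 1 ply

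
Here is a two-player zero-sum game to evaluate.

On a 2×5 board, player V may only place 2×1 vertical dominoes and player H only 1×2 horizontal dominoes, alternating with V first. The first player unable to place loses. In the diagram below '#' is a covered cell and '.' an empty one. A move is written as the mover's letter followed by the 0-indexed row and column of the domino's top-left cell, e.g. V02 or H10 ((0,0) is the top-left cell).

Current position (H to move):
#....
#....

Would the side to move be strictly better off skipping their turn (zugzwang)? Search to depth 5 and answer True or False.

[#..../#....] H move#1: H01:-1/###../#...., H02:+1/#.##./#....*, H03:-1/#..##/#...., H11:-1/#..../###.., H12:+1/#..../#.##., H13:-1/#..../#..##
[#.##./#....] V move#2: V01:-1/####./##...*, V04:-1/#.###/#...#
[####./##...] H move#3: H12:-1/####./####., H13:+1/####./##.##*
[####./##.##] end (terminal -1, V#4); searched #..../#.... to 5
if H skipped the turn, V would face:
~ [#..../#....] V move#1: V01:-1/##.../##...*, V02:-1/#.#../#.#.., V03:-1/#..#./#..#., V04:-1/#...#/#...#
~ [##.../##...] H move#2: H02:+1/####./##...*, H03:+1/##.##/##..., H12:+1/##.../####., H13:+1/##.../##.##
~ [####./##...] V move#3: V04:-1/#####/##..#*
~ [#####/##..#] H move#4: H12:+1/#####/#####*
~ [#####/#####] end (terminal -1, V#5); searched #..../#.... to 5
compare (H): move=+1 vs pass=+1

zugzwang(#..../#...., H) = False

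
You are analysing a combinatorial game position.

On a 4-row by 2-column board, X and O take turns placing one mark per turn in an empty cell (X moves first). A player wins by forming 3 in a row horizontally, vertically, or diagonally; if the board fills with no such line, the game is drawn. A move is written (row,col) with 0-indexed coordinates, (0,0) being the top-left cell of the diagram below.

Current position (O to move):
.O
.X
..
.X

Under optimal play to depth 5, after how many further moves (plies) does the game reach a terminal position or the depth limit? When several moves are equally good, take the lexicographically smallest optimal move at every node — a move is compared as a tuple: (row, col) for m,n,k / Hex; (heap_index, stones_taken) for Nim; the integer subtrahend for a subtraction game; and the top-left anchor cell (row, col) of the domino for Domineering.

PV length from [.O/.X/../.X]: 5 plies

ply 1, O at .O/.X/../.X | (0,0)=-1→OO/.X/../.X; (1,0)=-1→.O/OX/../.X; (2,0)=-1→.O/.X/O./.X; (2,1)=+0→.O/.X/.O/.X*; (3,0)=-1→.O/.X/../OX
ply 2, X at .O/.X/.O/.X | (0,0)=+0→XO/.X/.O/.X*; (1,0)=+0→.O/XX/.O/.X; (2,0)=+0→.O/.X/XO/.X; (3,0)=+0→.O/.X/.O/XX
ply 3, O at XO/.X/.O/.X | (1,0)=+0→XO/OX/.O/.X*; (2,0)=+0→XO/.X/OO/.X; (3,0)=+0→XO/.X/.O/OX
ply 4, X at XO/OX/.O/.X | (2,0)=+0→XO/OX/XO/.X*; (3,0)=+0→XO/OX/.O/XX
ply 5, O at XO/OX/XO/.X | (3,0)=+0→XO/OX/XO/OX*
ply 6: XO/OX/XO/OX is terminal +0 (X); from .O/.X/../.X depth 5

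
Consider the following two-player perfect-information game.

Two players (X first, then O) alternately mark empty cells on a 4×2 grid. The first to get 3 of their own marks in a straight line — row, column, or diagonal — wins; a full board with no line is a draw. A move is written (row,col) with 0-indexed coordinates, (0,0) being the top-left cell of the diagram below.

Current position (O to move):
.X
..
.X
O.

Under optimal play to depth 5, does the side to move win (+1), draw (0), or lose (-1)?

ply 1, O at .X/../.X/O. | (0,0)=-1→OX/../.X/O.; (1,0)=-1→.X/O./.X/O.; (1,1)=+0→.X/.O/.X/O.*; (2,0)=-1→.X/../OX/O.; (3,1)=-1→.X/../.X/OO
ply 2, X at .X/.O/.X/O. | (0,0)=+0→XX/.O/.X/O.*; (1,0)=+0→.X/XO/.X/O.; (2,0)=+0→.X/.O/XX/O.; (3,1)=+0→.X/.O/.X/OX
ply 3, O at XX/.O/.X/O. | (1,0)=+0→XX/OO/.X/O.*; (2,0)=+0→XX/.O/OX/O.; (3,1)=+0→XX/.O/.X/OO
ply 4, X at XX/OO/.X/O. | (2,0)=+0→XX/OO/XX/O.*; (3,1)=-1→XX/OO/.X/OX
ply 5, O at XX/OO/XX/O. | (3,1)=+0→XX/OO/XX/OO*
ply 6: XX/OO/XX/OO is terminal +0 (X); from .X/../.X/O. depth 5

value(.X/../.X/O., O) = 0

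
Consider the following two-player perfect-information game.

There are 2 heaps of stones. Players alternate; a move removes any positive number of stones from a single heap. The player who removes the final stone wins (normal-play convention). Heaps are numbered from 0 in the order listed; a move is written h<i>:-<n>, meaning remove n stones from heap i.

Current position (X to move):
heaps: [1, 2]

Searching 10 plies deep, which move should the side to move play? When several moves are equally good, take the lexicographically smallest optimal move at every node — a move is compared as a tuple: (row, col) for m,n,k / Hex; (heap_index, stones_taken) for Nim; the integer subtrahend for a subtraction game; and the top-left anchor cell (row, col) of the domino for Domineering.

X's best at [(1,2)]: h1:-1

ply 1, X at (1,2) | h0:-1=-1→(0,2); h1:-1=+1→(1,1)*; h1:-2=-1→(1,0)
ply 2, O at (1,1) | h0:-1=-1→(0,1)*; h1:-1=-1→(1,0)
ply 3, X at (0,1) | h1:-1=+1→(0,0)*
ply 4: (0,0) is terminal -1 (O); from (1,2) depth 10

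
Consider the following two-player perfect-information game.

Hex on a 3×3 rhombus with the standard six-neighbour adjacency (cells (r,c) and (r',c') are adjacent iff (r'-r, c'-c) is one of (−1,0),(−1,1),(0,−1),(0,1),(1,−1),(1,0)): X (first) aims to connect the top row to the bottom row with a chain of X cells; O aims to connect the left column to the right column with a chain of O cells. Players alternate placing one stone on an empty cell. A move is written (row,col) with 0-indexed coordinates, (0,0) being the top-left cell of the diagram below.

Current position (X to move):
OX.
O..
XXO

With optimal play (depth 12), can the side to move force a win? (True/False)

X winning at [OX./O../XXO]: True

[OX./O../XXO] X move#1: (0,2):+1/OXX/O../XXO*, (1,1):+1/OX./OX./XXO, (1,2):+1/OX./O.X/XXO
[OXX/O../XXO] O move#2: (1,1):-1/OXX/OO./XXO*, (1,2):-1/OXX/O.O/XXO
[OXX/OO./XXO] X move#3: (1,2):+1/OXX/OOX/XXO*
[OXX/OOX/XXO] end (terminal -1, O#4); searched OX./O../XXO to 12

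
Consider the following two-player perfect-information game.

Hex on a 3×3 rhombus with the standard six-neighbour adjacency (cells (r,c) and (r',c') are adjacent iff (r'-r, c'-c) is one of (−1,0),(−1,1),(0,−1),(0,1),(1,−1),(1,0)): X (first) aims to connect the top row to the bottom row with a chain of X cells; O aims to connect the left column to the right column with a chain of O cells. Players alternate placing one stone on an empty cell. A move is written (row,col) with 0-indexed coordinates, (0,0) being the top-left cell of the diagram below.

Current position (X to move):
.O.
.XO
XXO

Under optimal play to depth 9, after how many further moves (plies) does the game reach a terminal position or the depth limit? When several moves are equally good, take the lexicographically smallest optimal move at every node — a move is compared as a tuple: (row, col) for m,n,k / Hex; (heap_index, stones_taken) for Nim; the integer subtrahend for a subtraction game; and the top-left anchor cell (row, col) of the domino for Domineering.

p1 X@[.O./.XO/XXO]: (0,0)[XO./.XO/XXO]+1* (0,2)[.OX/.XO/XXO]+1 (1,0)[.O./XXO/XXO]+1
p2 O@[XO./.XO/XXO]: (0,2)[XOO/.XO/XXO]-1* (1,0)[XO./OXO/XXO]-1
p3 X@[XOO/.XO/XXO]: (1,0)[XOO/XXO/XXO]+1*
p4 O@[XOO/XXO/XXO] terminal -1; root [.O./.XO/XXO] d9

PV length from [.O./.XO/XXO]: 3 plies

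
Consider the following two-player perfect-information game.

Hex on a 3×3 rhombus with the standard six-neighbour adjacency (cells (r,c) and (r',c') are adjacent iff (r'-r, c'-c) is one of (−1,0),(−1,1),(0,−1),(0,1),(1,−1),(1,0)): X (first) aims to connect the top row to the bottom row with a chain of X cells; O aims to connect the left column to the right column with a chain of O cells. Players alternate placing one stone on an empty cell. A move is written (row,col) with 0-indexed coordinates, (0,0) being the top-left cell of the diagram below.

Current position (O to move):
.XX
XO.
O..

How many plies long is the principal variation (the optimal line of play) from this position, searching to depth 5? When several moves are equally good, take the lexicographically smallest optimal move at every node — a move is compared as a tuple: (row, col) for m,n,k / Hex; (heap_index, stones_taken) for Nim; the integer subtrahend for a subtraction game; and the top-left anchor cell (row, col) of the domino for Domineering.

PV length from [.XX/XO./O..]: 1 ply

[.XX/XO./O..] O move#1: (0,0):-1/OXX/XO./O.., (1,2):+1/.XX/XOO/O..*, (2,1):+1/.XX/XO./OO., (2,2):+1/.XX/XO./O.O
[.XX/XOO/O..] end (terminal -1, X#2); searched .XX/XO./O.. to 5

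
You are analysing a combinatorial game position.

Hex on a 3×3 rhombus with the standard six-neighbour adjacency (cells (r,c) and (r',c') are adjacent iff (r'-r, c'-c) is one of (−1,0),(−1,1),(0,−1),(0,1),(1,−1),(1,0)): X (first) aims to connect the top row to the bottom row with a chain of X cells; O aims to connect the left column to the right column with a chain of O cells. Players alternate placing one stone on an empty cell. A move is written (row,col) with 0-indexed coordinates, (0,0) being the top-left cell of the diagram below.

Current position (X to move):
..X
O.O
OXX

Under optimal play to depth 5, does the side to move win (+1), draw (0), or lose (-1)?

value(..X/O.O/OXX, X) = +1

ply 1, X at ..X/O.O/OXX | (0,0)=-1→X.X/O.O/OXX; (0,1)=-1→.XX/O.O/OXX; (1,1)=+1→..X/OXO/OXX*
ply 2: ..X/OXO/OXX is terminal -1 (O); from ..X/O.O/OXX depth 5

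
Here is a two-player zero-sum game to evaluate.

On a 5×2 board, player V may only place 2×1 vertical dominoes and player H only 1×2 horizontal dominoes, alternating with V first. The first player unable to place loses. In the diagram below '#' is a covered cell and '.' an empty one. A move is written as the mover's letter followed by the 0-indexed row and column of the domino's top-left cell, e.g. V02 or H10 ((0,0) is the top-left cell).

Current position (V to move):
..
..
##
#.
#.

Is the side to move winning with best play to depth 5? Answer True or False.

p1 V@[../../##/#./#.]: V00[#./#./##/#./#.]+1* V01[.#/.#/##/#./#.]+1 V31[../../##/##/##]-1
p2 H@[#./#./##/#./#.] terminal -1; root [../../##/#./#.] d5

V winning at [../../##/#./#.]: True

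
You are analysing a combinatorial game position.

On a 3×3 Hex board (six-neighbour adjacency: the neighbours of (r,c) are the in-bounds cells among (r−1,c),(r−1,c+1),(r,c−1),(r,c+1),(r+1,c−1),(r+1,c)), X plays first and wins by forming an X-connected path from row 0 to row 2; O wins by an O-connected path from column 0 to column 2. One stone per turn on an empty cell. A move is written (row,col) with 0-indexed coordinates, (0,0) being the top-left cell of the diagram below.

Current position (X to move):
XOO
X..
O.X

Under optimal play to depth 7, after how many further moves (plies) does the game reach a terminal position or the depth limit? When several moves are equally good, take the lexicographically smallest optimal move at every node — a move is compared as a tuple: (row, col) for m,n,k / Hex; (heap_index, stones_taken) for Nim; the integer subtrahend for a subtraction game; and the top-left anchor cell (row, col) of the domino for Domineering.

ply 1, X at XOO/X../O.X | (1,1)=+1→XOO/XX./O.X*; (1,2)=-1→XOO/X.X/O.X; (2,1)=-1→XOO/X../OXX
ply 2, O at XOO/XX./O.X | (1,2)=-1→XOO/XXO/O.X*; (2,1)=-1→XOO/XX./OOX
ply 3, X at XOO/XXO/O.X | (2,1)=+1→XOO/XXO/OXX*
ply 4: XOO/XXO/OXX is terminal -1 (O); from XOO/X../O.X depth 7

PV length from [XOO/X../O.X]: 3 plies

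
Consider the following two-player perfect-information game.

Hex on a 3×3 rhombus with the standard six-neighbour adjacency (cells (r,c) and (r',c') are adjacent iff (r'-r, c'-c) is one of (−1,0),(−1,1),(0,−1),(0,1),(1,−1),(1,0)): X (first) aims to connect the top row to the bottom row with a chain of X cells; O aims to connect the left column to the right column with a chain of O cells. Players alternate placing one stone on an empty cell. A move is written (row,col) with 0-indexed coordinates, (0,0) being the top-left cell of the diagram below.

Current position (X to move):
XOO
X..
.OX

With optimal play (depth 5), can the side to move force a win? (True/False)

ply 1, X at XOO/X../.OX | (1,1)=+1→XOO/XX./.OX*; (1,2)=+1→XOO/X.X/.OX; (2,0)=+1→XOO/X../XOX
ply 2, O at XOO/XX./.OX | (1,2)=-1→XOO/XXO/.OX*; (2,0)=-1→XOO/XX./OOX
ply 3, X at XOO/XXO/.OX | (2,0)=+1→XOO/XXO/XOX*
ply 4: XOO/XXO/XOX is terminal -1 (O); from XOO/X../.OX depth 5

X winning at [XOO/X../.OX]: True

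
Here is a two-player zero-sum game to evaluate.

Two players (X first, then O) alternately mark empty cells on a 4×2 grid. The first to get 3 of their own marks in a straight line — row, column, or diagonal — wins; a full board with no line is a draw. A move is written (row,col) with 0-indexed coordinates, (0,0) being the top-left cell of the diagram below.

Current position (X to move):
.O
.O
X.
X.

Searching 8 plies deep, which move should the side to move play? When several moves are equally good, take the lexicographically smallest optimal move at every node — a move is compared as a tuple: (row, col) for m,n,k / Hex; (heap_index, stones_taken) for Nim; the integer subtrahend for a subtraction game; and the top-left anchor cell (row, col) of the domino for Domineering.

X's best at [.O/.O/X./X.]: (1,0)

[.O/.O/X./X.] X move#1: (0,0):-1/XO/.O/X./X., (1,0):+1/.O/XO/X./X.*, (2,1):+0/.O/.O/XX/X., (3,1):-1/.O/.O/X./XX
[.O/XO/X./X.] end (terminal -1, O#2); searched .O/.O/X./X. to 8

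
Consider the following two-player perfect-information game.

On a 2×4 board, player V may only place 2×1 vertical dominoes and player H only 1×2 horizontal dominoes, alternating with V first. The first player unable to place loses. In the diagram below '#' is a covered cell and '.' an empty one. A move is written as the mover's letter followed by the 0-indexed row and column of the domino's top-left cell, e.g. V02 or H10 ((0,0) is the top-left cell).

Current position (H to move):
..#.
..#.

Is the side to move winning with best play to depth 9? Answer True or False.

p1 H@[..#./..#.]: H00[###./..#.]+1* H10[..#./###.]+1
p2 V@[###./..#.]: V03[####/..##]-1*
p3 H@[####/..##]: H10[####/####]+1*
p4 V@[####/####] terminal -1; root [..#./..#.] d9

H winning at [..#./..#.]: True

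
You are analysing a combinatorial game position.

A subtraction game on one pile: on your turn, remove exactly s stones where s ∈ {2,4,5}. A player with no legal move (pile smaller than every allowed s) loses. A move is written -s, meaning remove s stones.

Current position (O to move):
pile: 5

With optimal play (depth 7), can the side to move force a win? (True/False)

O winning at [5]: True

p1 O@[5]: -2[3]-1 -4[1]+1* -5[0]+1
p2 X@[1] terminal -1; root [5] d7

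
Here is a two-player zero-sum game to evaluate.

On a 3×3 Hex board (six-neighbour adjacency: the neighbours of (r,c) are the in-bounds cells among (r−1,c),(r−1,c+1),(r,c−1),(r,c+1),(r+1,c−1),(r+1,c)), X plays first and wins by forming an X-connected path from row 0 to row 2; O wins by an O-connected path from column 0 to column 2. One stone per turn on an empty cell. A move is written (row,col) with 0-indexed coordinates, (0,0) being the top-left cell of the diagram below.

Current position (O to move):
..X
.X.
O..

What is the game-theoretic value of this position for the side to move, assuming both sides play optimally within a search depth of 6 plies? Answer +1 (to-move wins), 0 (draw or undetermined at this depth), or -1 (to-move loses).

value(..X/.X./O.., O) = +1

ply 1, O at ..X/.X./O.. | (0,0)=-1→O.X/.X./O..; (0,1)=-1→.OX/.X./O..; (1,0)=-1→..X/OX./O..; (1,2)=-1→..X/.XO/O..; (2,1)=+1→..X/.X./OO.*; (2,2)=-1→..X/.X./O.O
ply 2, X at ..X/.X./OO. | (0,0)=-1→X.X/.X./OO.*; (0,1)=-1→.XX/.X./OO.; (1,0)=-1→..X/XX./OO.; (1,2)=-1→..X/.XX/OO.; (2,2)=-1→..X/.X./OOX
ply 3, O at X.X/.X./OO. | (0,1)=+1→XOX/.X./OO.*; (1,0)=+1→X.X/OX./OO.; (1,2)=+1→X.X/.XO/OO.; (2,2)=+1→X.X/.X./OOO
ply 4, X at XOX/.X./OO. | (1,0)=-1→XOX/XX./OO.*; (1,2)=-1→XOX/.XX/OO.; (2,2)=-1→XOX/.X./OOX
ply 5, O at XOX/XX./OO. | (1,2)=+1→XOX/XXO/OO.*; (2,2)=+1→XOX/XX./OOO
ply 6: XOX/XXO/OO. is terminal -1 (X); from ..X/.X./O.. depth 6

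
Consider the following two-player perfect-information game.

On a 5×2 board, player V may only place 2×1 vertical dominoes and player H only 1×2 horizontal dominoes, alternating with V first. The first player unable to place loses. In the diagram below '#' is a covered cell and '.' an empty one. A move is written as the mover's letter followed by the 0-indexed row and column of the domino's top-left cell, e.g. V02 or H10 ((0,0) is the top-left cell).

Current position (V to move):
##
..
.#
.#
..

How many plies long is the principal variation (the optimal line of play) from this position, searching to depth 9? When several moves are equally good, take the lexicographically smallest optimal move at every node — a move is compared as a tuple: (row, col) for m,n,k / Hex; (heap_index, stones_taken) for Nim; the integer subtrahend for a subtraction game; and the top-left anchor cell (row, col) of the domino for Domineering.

[##/../.#/.#/..] V move#1: V10:-1/##/#./##/.#/..*, V20:-1/##/../##/##/.., V30:-1/##/../.#/##/#.
[##/#./##/.#/..] H move#2: H40:+1/##/#./##/.#/##*
[##/#./##/.#/##] end (terminal -1, V#3); searched ##/../.#/.#/.. to 9

PV length from [##/../.#/.#/..]: 2 plies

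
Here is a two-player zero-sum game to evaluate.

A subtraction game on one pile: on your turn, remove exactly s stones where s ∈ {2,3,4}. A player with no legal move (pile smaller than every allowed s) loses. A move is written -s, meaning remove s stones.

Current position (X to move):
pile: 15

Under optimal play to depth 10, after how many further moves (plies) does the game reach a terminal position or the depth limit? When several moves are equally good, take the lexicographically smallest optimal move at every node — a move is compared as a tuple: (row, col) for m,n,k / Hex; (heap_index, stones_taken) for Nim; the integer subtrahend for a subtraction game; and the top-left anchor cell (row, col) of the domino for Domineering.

PV length from [15]: 5 plies

[15] X move#1: -2:+1/13*, -3:+1/12, -4:-1/11
[13] O move#2: -2:-1/11*, -3:-1/10, -4:-1/9
[11] X move#3: -2:-1/9, -3:-1/8, -4:+1/7*
[7] O move#4: -2:-1/5*, -3:-1/4, -4:-1/3
[5] X move#5: -2:-1/3, -3:-1/2, -4:+1/1*
[1] end (terminal -1, O#6); searched 15 to 10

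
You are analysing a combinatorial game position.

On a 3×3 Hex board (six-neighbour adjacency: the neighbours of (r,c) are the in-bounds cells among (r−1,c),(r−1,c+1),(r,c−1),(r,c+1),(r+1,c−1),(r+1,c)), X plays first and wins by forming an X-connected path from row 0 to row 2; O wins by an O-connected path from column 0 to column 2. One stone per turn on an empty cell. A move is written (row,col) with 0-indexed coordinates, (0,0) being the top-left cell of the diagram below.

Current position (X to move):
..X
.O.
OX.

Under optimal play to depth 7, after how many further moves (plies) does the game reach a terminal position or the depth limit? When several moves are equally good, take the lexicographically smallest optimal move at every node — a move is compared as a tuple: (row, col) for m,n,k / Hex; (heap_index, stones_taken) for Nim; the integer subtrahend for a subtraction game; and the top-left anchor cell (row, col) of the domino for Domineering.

PV length from [..X/.O./OX.]: 1 ply

p1 X@[..X/.O./OX.]: (0,0)[X.X/.O./OX.]-1 (0,1)[.XX/.O./OX.]-1 (1,0)[..X/XO./OX.]-1 (1,2)[..X/.OX/OX.]+1* (2,2)[..X/.O./OXX]-1
p2 O@[..X/.OX/OX.] terminal -1; root [..X/.O./OX.] d7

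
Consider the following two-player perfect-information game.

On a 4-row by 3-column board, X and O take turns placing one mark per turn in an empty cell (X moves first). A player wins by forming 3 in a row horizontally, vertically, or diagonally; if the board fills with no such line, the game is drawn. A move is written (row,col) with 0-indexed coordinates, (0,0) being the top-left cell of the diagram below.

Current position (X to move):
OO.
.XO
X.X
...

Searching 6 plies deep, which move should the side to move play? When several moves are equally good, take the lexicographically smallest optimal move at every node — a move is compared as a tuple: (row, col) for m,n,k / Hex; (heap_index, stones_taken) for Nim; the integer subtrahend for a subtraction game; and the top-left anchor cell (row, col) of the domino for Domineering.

[OO./.XO/X.X/...] X move#1: (0,2):+1/OOX/.XO/X.X/...*, (1,0):-1/OO./XXO/X.X/..., (2,1):+1/OO./.XO/XXX/..., (3,0):-1/OO./.XO/X.X/X.., (3,1):-1/OO./.XO/X.X/.X., (3,2):-1/OO./.XO/X.X/..X
[OOX/.XO/X.X/...] end (terminal -1, O#2); searched OO./.XO/X.X/... to 6

X's best at [OO./.XO/X.X/...]: (0,2)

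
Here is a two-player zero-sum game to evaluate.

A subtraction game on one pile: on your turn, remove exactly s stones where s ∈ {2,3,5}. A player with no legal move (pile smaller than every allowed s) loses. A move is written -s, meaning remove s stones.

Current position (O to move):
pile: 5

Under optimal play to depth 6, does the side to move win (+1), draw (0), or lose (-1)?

value(5, O) = +1

ply 1, O at 5 | -2=-1→3; -3=-1→2; -5=+1→0*
ply 2: 0 is terminal -1 (X); from 5 depth 6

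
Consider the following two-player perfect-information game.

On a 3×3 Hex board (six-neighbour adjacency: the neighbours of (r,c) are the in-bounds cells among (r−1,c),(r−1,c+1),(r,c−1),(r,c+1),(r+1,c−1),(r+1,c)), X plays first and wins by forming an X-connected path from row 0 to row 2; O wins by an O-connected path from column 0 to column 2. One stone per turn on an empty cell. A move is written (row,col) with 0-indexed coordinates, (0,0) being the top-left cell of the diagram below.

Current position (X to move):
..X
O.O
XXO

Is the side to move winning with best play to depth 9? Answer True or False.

X winning at [..X/O.O/XXO]: True

[..X/O.O/XXO] X move#1: (0,0):-1/X.X/O.O/XXO, (0,1):-1/.XX/O.O/XXO, (1,1):+1/..X/OXO/XXO*
[..X/OXO/XXO] end (terminal -1, O#2); searched ..X/O.O/XXO to 9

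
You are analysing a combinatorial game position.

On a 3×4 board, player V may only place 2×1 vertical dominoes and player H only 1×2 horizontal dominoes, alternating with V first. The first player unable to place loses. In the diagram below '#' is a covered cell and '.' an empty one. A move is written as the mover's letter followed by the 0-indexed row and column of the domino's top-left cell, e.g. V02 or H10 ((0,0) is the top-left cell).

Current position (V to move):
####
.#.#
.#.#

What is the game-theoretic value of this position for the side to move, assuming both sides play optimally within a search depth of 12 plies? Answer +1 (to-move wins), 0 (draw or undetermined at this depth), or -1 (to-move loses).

p1 V@[####/.#.#/.#.#]: V10[####/##.#/##.#]+1* V12[####/.###/.###]+1
p2 H@[####/##.#/##.#] terminal -1; root [####/.#.#/.#.#] d12

value(####/.#.#/.#.#, V) = +1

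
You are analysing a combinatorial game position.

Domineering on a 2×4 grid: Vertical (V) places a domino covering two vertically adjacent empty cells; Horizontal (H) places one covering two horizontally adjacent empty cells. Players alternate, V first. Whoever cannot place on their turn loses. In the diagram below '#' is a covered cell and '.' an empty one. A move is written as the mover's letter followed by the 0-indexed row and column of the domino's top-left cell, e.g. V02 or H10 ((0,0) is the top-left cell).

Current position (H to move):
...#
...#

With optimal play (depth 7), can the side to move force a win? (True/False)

H winning at [...#/...#]: True

[...#/...#] H move#1: H00:+1/##.#/...#*, H01:+1/.###/...#, H10:+1/...#/##.#, H11:+1/...#/.###
[##.#/...#] V move#2: V02:-1/####/..##*
[####/..##] H move#3: H10:+1/####/####*
[####/####] end (terminal -1, V#4); searched ...#/...# to 7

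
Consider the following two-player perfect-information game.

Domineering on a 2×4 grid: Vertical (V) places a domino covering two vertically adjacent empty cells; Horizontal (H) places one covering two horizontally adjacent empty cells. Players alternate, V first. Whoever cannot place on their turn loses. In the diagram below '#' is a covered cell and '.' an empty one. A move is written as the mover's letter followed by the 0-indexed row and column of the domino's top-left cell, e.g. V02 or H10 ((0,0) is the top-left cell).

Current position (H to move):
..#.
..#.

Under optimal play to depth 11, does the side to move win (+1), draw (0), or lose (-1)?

value(..#./..#., H) = +1

p1 H@[..#./..#.]: H00[###./..#.]+1* H10[..#./###.]+1
p2 V@[###./..#.]: V03[####/..##]-1*
p3 H@[####/..##]: H10[####/####]+1*
p4 V@[####/####] terminal -1; root [..#./..#.] d11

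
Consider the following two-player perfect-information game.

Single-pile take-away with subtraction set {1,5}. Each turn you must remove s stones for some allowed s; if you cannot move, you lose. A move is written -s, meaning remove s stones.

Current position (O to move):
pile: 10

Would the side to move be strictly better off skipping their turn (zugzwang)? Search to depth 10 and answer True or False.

[10] O move#1: -1:-1/9*, -5:-1/5
[9] X move#2: -1:+1/8*, -5:+1/4
[8] O move#3: -1:-1/7*, -5:-1/3
[7] X move#4: -1:+1/6*, -5:+1/2
[6] O move#5: -1:-1/5*, -5:-1/1
[5] X move#6: -1:+1/4*, -5:+1/0
[4] O move#7: -1:-1/3*
[3] X move#8: -1:+1/2*
[2] O move#9: -1:-1/1*
[1] X move#10: -1:+1/0*
[0] end (terminal -1, O#11); searched 10 to 10
suppose O passes — search the same position with X to move:
pass> [10] X move#1: -1:-1/9*, -5:-1/5
pass> [9] O move#2: -1:+1/8*, -5:+1/4
pass> [8] X move#3: -1:-1/7*, -5:-1/3
pass> [7] O move#4: -1:+1/6*, -5:+1/2
pass> [6] X move#5: -1:-1/5*, -5:-1/1
pass> [5] O move#6: -1:+1/4*, -5:+1/0
pass> [4] X move#7: -1:-1/3*
pass> [3] O move#8: -1:+1/2*
pass> [2] X move#9: -1:-1/1*
pass> [1] O move#10: -1:+1/0*
pass> [0] end (terminal -1, X#11); searched 10 to 10
for O: play -1, pass +1

zugzwang(10, O) = True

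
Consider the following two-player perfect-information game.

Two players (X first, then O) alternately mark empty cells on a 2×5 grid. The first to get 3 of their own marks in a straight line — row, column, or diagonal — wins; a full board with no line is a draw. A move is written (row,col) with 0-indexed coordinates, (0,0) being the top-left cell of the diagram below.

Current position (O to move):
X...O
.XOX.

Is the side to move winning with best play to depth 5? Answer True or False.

ply 1, O at X...O/.XOX. | (0,1)=+0→XO..O/.XOX.*; (0,2)=+0→X.O.O/.XOX.; (0,3)=+0→X..OO/.XOX.; (1,0)=+0→X...O/OXOX.; (1,4)=+0→X...O/.XOXO
ply 2, X at XO..O/.XOX. | (0,2)=+0→XOX.O/.XOX.*; (0,3)=+0→XO.XO/.XOX.; (1,0)=+0→XO..O/XXOX.; (1,4)=+0→XO..O/.XOXX
ply 3, O at XOX.O/.XOX. | (0,3)=+0→XOXOO/.XOX.*; (1,0)=+0→XOX.O/OXOX.; (1,4)=+0→XOX.O/.XOXO
ply 4, X at XOXOO/.XOX. | (1,0)=+0→XOXOO/XXOX.*; (1,4)=+0→XOXOO/.XOXX
ply 5, O at XOXOO/XXOX. | (1,4)=+0→XOXOO/XXOXO*
ply 6: XOXOO/XXOXO is terminal +0 (X); from X...O/.XOX. depth 5

O winning at [X...O/.XOX.]: False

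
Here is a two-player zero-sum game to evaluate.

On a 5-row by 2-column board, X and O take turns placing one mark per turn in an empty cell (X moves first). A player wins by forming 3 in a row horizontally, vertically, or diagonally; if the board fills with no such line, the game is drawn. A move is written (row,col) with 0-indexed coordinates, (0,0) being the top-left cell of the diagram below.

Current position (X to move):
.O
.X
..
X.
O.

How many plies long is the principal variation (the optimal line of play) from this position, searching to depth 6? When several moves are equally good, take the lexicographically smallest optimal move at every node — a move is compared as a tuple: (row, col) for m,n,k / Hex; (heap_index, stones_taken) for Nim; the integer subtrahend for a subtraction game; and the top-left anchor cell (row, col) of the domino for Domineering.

PV length from [.O/.X/../X./O.]: 6 plies

p1 X@[.O/.X/../X./O.]: (0,0)[XO/.X/../X./O.]+0* (1,0)[.O/XX/../X./O.]+0 (2,0)[.O/.X/X./X./O.]+0 (2,1)[.O/.X/.X/X./O.]+0 (3,1)[.O/.X/../XX/O.]+0 (4,1)[.O/.X/../X./OX]+0
p2 O@[XO/.X/../X./O.]: (1,0)[XO/OX/../X./O.]+0* (2,0)[XO/.X/O./X./O.]+0 (2,1)[XO/.X/.O/X./O.]+0 (3,1)[XO/.X/../XO/O.]+0 (4,1)[XO/.X/../X./OO]+0
p3 X@[XO/OX/../X./O.]: (2,0)[XO/OX/X./X./O.]+0* (2,1)[XO/OX/.X/X./O.]+0 (3,1)[XO/OX/../XX/O.]+0 (4,1)[XO/OX/../X./OX]+0
p4 O@[XO/OX/X./X./O.]: (2,1)[XO/OX/XO/X./O.]+0* (3,1)[XO/OX/X./XO/O.]+0 (4,1)[XO/OX/X./X./OO]+0
p5 X@[XO/OX/XO/X./O.]: (3,1)[XO/OX/XO/XX/O.]+0* (4,1)[XO/OX/XO/X./OX]+0
p6 O@[XO/OX/XO/XX/O.]: (4,1)[XO/OX/XO/XX/OO]+0*
p7 X@[XO/OX/XO/XX/OO] terminal +0; root [.O/.X/../X./O.] d6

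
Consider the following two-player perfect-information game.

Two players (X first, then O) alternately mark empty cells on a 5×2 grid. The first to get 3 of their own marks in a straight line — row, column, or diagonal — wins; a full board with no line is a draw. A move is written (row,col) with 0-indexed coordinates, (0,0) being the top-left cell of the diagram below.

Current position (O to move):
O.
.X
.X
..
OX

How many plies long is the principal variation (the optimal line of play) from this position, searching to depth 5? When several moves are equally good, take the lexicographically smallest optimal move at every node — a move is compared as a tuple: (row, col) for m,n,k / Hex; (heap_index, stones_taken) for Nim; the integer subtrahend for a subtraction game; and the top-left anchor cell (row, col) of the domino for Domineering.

PV length from [O./.X/.X/../OX]: 2 plies

ply 1, O at O./.X/.X/../OX | (0,1)=-1→OO/.X/.X/../OX*; (1,0)=-1→O./OX/.X/../OX; (2,0)=-1→O./.X/OX/../OX; (3,0)=-1→O./.X/.X/O./OX; (3,1)=-1→O./.X/.X/.O/OX
ply 2, X at OO/.X/.X/../OX | (1,0)=+0→OO/XX/.X/../OX; (2,0)=+0→OO/.X/XX/../OX; (3,0)=+0→OO/.X/.X/X./OX; (3,1)=+1→OO/.X/.X/.X/OX*
ply 3: OO/.X/.X/.X/OX is terminal -1 (O); from O./.X/.X/../OX depth 5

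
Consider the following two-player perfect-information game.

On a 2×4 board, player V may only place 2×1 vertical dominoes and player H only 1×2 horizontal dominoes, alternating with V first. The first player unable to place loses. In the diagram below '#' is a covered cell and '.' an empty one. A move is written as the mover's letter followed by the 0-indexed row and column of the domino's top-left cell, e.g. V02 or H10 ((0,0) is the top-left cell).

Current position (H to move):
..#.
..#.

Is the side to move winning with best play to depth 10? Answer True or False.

H winning at [..#./..#.]: True

p1 H@[..#./..#.]: H00[###./..#.]+1* H10[..#./###.]+1
p2 V@[###./..#.]: V03[####/..##]-1*
p3 H@[####/..##]: H10[####/####]+1*
p4 V@[####/####] terminal -1; root [..#./..#.] d10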